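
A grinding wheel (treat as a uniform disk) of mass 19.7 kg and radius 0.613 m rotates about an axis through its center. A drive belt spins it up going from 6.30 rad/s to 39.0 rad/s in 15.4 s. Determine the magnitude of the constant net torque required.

τ ≈ 7.86 N·m

I = ½MR² = (1/2)(19.7)(0.613)² = 3.701 kg·m².
α = Δω/Δt = (39.0 − 6.30)/15.4 = 2.123 rad/s².
τ = Iα = (3.701)(2.123) = 7.859 N·m.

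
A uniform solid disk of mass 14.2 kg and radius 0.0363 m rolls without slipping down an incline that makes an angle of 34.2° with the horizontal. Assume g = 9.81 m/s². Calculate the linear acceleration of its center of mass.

a ≈ 3.68 m/s²

Translation along the incline: Mg sinθ − f = Ma.
Rotation about the center: fR = Iα with I = ½MR². No-slip gives a = αR, so f = (I/R²)a = (1/2)M a.
Substituting: Mg sinθ = (1 + 0.5000)Ma, so a = g sinθ/(1 + 0.5000) = (9.81) sin 34.2° / 1.500 = 3.676 m/s².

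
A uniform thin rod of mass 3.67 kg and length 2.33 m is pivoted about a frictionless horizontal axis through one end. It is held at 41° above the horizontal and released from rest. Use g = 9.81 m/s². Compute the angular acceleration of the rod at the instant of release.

About the pivot, I = (1/3)ML² = (1/3)(3.67)(2.33)² = 6.641 kg·m².
The weight acts at the center, a distance L/2 = 1.165 m from the pivot; τ = Mg(L/2) cos 41° = 31.65 N·m.
α = τ/I = 31.65/6.641 = 4.766 rad/s².

α ≈ 4.77 rad/s²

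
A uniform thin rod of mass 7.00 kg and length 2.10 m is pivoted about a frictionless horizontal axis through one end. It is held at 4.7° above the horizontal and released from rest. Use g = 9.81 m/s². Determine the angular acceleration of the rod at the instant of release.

About the pivot, I = (1/3)ML² = (1/3)(7.00)(2.10)² = 10.29 kg·m².
The weight acts at the center, a distance L/2 = 1.050 m from the pivot; τ = Mg(L/2) cos 4.7° = 71.86 N·m.
α = τ/I = 71.86/10.29 = 6.984 rad/s².

α ≈ 6.98 rad/s²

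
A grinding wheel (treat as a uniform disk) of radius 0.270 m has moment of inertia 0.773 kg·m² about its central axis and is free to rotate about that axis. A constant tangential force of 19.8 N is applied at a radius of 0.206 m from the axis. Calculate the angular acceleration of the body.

α ≈ 5.28 rad/s²

τ = F·r = (19.8)(0.206) = 4.079 N·m.
From τ = Iα: α = 4.079/0.7730 = 5.277 rad/s².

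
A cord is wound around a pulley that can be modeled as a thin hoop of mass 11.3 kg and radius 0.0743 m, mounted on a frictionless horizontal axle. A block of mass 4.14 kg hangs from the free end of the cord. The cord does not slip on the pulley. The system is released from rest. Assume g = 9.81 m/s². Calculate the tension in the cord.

I = MR² = (11.3)(0.0743)² = 0.06238 kg·m².
Block: mg − T = ma. Pulley: TR = Iα. No-slip: a = αR, so T = (I/R²)a = 11.30·a.
Then mg = (m + 11.30)a, so a = (4.14)(9.81)/(4.14 + 11.30) = 2.630 m/s².
T = 11.30·a = 29.72 N.

T ≈ 29.7 N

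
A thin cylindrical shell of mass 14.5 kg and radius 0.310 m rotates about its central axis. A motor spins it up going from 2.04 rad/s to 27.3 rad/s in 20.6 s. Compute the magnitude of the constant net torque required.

τ ≈ 1.71 N·m

I = MR² = (14.5)(0.310)² = 1.393 kg·m².
α = Δω/Δt = (27.3 − 2.04)/20.6 = 1.226 rad/s².
τ = Iα = (1.393)(1.226) = 1.709 N·m.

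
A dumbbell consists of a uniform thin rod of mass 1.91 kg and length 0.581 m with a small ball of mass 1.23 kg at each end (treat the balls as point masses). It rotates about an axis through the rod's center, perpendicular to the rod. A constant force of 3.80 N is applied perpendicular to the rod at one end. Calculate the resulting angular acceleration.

α ≈ 4.22 rad/s²

I_rod = (1/12)ML² = (1/12)(1.91)(0.581)² = 0.05373 kg·m².
I_balls = 2·m·(L/2)² = 2(1.23)(0.2905)² = 0.2076 kg·m².
Total I = 0.2613 kg·m².
τ = F·(L/2) = (3.80)(0.290) = 1.104 N·m.
α = τ/I = 1.104/0.2613 = 4.224 rad/s².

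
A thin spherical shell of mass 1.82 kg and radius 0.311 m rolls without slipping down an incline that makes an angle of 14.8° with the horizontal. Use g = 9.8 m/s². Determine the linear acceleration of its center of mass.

Translation along the incline: Mg sinθ − f = Ma.
Rotation about the center: fR = Iα with I = (2/3)MR². No-slip gives a = αR, so f = (I/R²)a = (2/3)M a.
Substituting: Mg sinθ = (1 + 0.6667)Ma, so a = g sinθ/(1 + 0.6667) = (9.8) sin 14.8° / 1.667 = 1.502 m/s².

a ≈ 1.50 m/s²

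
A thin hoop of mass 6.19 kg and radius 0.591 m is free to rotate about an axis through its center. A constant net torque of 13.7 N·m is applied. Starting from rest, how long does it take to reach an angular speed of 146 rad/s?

t ≈ 23.0 s

I = MR² = (6.19)(0.591)² = 2.162 kg·m².
α = τ/I = 13.7/2.162 = 6.337 rad/s².
ω = αt ⇒ t = ω/α = 146/6.337 = 23.04 s.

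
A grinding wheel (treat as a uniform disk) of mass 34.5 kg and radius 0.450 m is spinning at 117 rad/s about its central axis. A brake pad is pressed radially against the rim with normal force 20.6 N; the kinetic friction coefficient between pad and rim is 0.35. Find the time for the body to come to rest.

t ≈ 126 s

I = ½MR² = (1/2)(34.5)(0.450)² = 3.493 kg·m².
Friction force f = μN = (0.35)(20.6) = 7.210 N at the rim; torque magnitude τ = fR = 3.244 N·m, opposing ω.
|α| = τ/I = 3.244/3.493 = 0.9288 rad/s² (deceleration).
0 = ω₀ − |α|t ⇒ t = ω₀/|α| = 117/0.9288 = 126.0 s.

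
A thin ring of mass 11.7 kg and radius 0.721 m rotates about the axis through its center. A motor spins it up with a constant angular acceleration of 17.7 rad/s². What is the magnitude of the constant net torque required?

τ ≈ 108 N·m

I = MR² = (11.7)(0.721)² = 6.082 kg·m².
τ = Iα = (6.082)(17.70) = 107.7 N·m.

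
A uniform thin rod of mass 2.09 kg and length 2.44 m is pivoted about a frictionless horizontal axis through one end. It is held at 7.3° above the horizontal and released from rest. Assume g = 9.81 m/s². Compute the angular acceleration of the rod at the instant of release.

About the pivot, I = (1/3)ML² = (1/3)(2.09)(2.44)² = 4.148 kg·m².
The weight acts at the center, a distance L/2 = 1.220 m from the pivot; τ = Mg(L/2) cos 7.3° = 24.81 N·m.
α = τ/I = 24.81/4.148 = 5.982 rad/s².

α ≈ 5.98 rad/s²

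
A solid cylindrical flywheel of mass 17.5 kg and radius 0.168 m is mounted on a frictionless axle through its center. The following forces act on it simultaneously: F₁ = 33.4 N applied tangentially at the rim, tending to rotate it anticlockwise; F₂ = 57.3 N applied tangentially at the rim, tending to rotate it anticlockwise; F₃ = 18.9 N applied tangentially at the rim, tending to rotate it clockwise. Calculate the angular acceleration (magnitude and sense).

α ≈ 48.8 rad/s², anticlockwise

I = ½MR² = (1/2)(17.5)(0.168)² = 0.2470 kg·m².
Taking anticlockwise as positive: τ₁ = +(33.4)(0.168) = +5.611 N·m; τ₂ = +(57.3)(0.168) = +9.626 N·m; τ₃ = −(18.9)(0.168) = −3.175 N·m.
Net torque τ = 12.06 N·m.
α = τ/I = 12.06/0.2470 = 48.84 rad/s².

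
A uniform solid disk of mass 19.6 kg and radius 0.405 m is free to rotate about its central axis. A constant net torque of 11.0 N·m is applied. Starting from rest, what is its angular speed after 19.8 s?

ω ≈ 135 rad/s

I = ½MR² = (1/2)(19.6)(0.405)² = 1.607 kg·m².
α = τ/I = 11.0/1.607 = 6.843 rad/s².
ω = ω₀ + αt = 0 + (6.843)(19.8) = 135.5 rad/s.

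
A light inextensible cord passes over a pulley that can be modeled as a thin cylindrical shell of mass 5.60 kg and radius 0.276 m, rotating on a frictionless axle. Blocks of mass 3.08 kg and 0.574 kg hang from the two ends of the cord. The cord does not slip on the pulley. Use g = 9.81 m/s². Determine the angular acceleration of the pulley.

I = MR² = (5.60)(0.276)² = 0.4266 kg·m².
Heavier block: m₁g − T₁ = m₁a. Lighter block: T₂ − m₂g = m₂a.
Pulley: (T₁ − T₂)R = Iα = I(a/R), so T₁ − T₂ = (I/R²)a = 1·M_p a = 5.600·a.
Adding the three: (m₁ − m₂)g = (m₁ + m₂ + 5.600)a, so a = (3.08 − 0.574)(9.81)/(3.08 + 0.574 + 5.600) = 2.657 m/s².
α = a/R = 2.657/0.276 = 9.625 rad/s².

α ≈ 9.63 rad/s²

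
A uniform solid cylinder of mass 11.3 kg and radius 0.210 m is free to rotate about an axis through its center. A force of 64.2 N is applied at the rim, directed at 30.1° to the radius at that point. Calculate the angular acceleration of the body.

I = ½MR² = (1/2)(11.3)(0.210)² = 0.2492 kg·m².
Only the tangential component produces torque: τ = F R sinθ = (64.2)(0.210) sin 30.1° = 6.761 N·m.
From τ = Iα: α = 6.761/0.2492 = 27.14 rad/s².

α ≈ 27.1 rad/s²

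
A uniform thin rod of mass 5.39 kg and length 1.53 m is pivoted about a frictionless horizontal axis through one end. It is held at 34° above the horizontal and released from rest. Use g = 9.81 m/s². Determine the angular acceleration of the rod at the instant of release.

About the pivot, I = (1/3)ML² = (1/3)(5.39)(1.53)² = 4.206 kg·m².
The weight acts at the center, a distance L/2 = 0.7650 m from the pivot; τ = Mg(L/2) cos 34° = 33.53 N·m.
α = τ/I = 33.53/4.206 = 7.973 rad/s².

α ≈ 7.97 rad/s²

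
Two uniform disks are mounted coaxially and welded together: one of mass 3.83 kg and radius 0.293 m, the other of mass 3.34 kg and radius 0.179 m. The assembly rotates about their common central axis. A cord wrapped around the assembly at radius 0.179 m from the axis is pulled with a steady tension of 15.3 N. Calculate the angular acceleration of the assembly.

α ≈ 12.6 rad/s²

I = ½M₁R₁² + ½M₂R₂² = ½(3.83)(0.293)² + ½(3.34)(0.179)² = 0.2179 kg·m².
τ = F r = (15.3)(0.179) = 2.739 N·m.
α = τ/I = 2.739/0.2179 = 12.57 rad/s².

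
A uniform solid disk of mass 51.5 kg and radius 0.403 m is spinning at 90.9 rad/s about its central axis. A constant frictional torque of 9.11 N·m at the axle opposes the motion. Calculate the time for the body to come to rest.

t ≈ 41.7 s

I = ½MR² = (1/2)(51.5)(0.403)² = 4.182 kg·m².
The net torque has magnitude 9.11 N·m, opposing ω.
|α| = τ/I = 9.110/4.182 = 2.178 rad/s² (deceleration).
0 = ω₀ − |α|t ⇒ t = ω₀/|α| = 90.9/2.178 = 41.73 s.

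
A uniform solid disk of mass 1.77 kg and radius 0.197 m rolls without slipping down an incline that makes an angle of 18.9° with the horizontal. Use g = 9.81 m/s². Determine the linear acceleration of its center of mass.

Translation along the incline: Mg sinθ − f = Ma.
Rotation about the center: fR = Iα with I = ½MR². No-slip gives a = αR, so f = (I/R²)a = (1/2)M a.
Substituting: Mg sinθ = (1 + 0.5000)Ma, so a = g sinθ/(1 + 0.5000) = (9.81) sin 18.9° / 1.500 = 2.118 m/s².

a ≈ 2.12 m/s²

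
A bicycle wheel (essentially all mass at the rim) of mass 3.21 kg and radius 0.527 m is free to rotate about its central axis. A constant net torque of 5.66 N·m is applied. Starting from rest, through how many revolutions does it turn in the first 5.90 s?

≈ 17.6 revolutions

I = MR² = (3.21)(0.527)² = 0.8915 kg·m².
α = τ/I = 5.66/0.8915 = 6.349 rad/s².
θ = ½αt² = ½(6.349)(5.90)² = 110.5 rad.
Revolutions = θ/(2π) = 17.59.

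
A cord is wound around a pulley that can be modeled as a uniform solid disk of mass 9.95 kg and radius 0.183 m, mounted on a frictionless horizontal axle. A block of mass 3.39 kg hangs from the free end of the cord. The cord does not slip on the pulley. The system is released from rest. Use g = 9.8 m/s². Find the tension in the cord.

I = ½MR² = (1/2)(9.95)(0.183)² = 0.1666 kg·m².
Block: mg − T = ma. Pulley: TR = Iα. No-slip: a = αR, so T = (I/R²)a = 4.975·a.
Then mg = (m + 4.975)a, so a = (3.39)(9.8)/(3.39 + 4.975) = 3.972 m/s².
T = 4.975·a = 19.76 N.

T ≈ 19.8 N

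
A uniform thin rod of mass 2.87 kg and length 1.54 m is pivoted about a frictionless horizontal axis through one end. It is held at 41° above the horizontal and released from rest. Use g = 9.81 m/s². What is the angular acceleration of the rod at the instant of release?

About the pivot, I = (1/3)ML² = (1/3)(2.87)(1.54)² = 2.269 kg·m².
The weight acts at the center, a distance L/2 = 0.7700 m from the pivot; τ = Mg(L/2) cos 41° = 16.36 N·m.
α = τ/I = 16.36/2.269 = 7.211 rad/s².

α ≈ 7.21 rad/s²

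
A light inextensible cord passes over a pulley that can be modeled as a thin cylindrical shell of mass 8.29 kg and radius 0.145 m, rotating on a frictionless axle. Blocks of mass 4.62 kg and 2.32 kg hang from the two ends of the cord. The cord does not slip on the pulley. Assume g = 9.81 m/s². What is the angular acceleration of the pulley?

α ≈ 10.2 rad/s²

I = MR² = (8.29)(0.145)² = 0.1743 kg·m².
Heavier block: m₁g − T₁ = m₁a. Lighter block: T₂ − m₂g = m₂a.
Pulley: (T₁ − T₂)R = Iα = I(a/R), so T₁ − T₂ = (I/R²)a = 1·M_p a = 8.290·a.
Adding the three: (m₁ − m₂)g = (m₁ + m₂ + 8.290)a, so a = (4.62 − 2.32)(9.81)/(4.62 + 2.32 + 8.290) = 1.481 m/s².
α = a/R = 1.481/0.145 = 10.22 rad/s².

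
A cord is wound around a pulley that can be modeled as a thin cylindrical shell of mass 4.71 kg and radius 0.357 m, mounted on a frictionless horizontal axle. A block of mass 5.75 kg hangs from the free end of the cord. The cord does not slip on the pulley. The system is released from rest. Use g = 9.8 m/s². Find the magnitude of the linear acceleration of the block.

a ≈ 5.39 m/s²

I = MR² = (4.71)(0.357)² = 0.6003 kg·m².
Block: mg − T = ma. Pulley: TR = Iα. No-slip: a = αR, so T = (I/R²)a = 4.710·a.
Then mg = (m + 4.710)a, so a = (5.75)(9.8)/(5.75 + 4.710) = 5.387 m/s².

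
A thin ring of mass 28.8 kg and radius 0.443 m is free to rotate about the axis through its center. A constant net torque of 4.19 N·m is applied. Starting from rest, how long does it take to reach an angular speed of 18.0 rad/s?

I = MR² = (28.8)(0.443)² = 5.652 kg·m².
α = τ/I = 4.19/5.652 = 0.7413 rad/s².
ω = αt ⇒ t = ω/α = 18.0/0.7413 = 24.28 s.

t ≈ 24.3 s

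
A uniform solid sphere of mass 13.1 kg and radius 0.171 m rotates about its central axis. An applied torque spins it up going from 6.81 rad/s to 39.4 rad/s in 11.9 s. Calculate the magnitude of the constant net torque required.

τ ≈ 0.420 N·m

I = (2/5)MR² = (2/5)(13.1)(0.171)² = 0.1532 kg·m².
α = Δω/Δt = (39.4 − 6.81)/11.9 = 2.739 rad/s².
τ = Iα = (0.1532)(2.739) = 0.4196 N·m.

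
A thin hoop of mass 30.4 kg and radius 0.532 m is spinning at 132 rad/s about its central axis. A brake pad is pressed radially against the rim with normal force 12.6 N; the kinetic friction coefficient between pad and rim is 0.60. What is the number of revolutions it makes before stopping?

≈ 2970 revolutions

I = MR² = (30.4)(0.532)² = 8.604 kg·m².
Friction force f = μN = (0.60)(12.6) = 7.560 N at the rim; torque magnitude τ = fR = 4.022 N·m, opposing ω.
|α| = τ/I = 4.022/8.604 = 0.4675 rad/s² (deceleration).
ω² = ω₀² − 2|α|θ with ω = 0 ⇒ θ = ω₀²/(2|α|) = 18640 rad = 2966 rev.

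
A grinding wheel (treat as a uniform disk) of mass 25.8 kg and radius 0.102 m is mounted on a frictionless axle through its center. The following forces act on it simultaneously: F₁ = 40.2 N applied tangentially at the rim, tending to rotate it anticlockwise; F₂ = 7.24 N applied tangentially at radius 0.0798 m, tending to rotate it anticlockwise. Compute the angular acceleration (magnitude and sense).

I = ½MR² = (1/2)(25.8)(0.102)² = 0.1342 kg·m².
Taking anticlockwise as positive: τ₁ = +(40.2)(0.102) = +4.100 N·m; τ₂ = +(7.24)(0.0798) = +0.5778 N·m.
Net torque τ = 4.678 N·m.
α = τ/I = 4.678/0.1342 = 34.86 rad/s².

α ≈ 34.9 rad/s², anticlockwise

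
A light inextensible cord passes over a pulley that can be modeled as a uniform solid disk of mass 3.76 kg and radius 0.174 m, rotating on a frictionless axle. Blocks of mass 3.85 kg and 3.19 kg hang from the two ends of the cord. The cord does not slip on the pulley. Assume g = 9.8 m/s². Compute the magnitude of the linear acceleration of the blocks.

I = ½MR² = (1/2)(3.76)(0.174)² = 0.05692 kg·m².
Heavier block: m₁g − T₁ = m₁a. Lighter block: T₂ − m₂g = m₂a.
Pulley: (T₁ − T₂)R = Iα = I(a/R), so T₁ − T₂ = (I/R²)a = (1/2)M_p a = 1.880·a.
Adding the three: (m₁ − m₂)g = (m₁ + m₂ + 1.880)a, so a = (3.85 − 3.19)(9.8)/(3.85 + 3.19 + 1.880) = 0.7251 m/s².

a ≈ 0.725 m/s²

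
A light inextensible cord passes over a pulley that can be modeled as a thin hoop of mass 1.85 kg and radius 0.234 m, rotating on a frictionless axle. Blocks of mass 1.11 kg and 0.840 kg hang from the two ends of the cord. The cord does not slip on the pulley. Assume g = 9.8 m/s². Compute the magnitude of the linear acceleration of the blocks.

a ≈ 0.696 m/s²

I = MR² = (1.85)(0.234)² = 0.1013 kg·m².
Heavier block: m₁g − T₁ = m₁a. Lighter block: T₂ − m₂g = m₂a.
Pulley: (T₁ − T₂)R = Iα = I(a/R), so T₁ − T₂ = (I/R²)a = 1·M_p a = 1.850·a.
Adding the three: (m₁ − m₂)g = (m₁ + m₂ + 1.850)a, so a = (1.11 − 0.840)(9.8)/(1.11 + 0.840 + 1.850) = 0.6963 m/s².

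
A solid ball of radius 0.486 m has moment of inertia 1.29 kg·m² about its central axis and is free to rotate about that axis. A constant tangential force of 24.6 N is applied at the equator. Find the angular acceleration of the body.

α ≈ 9.27 rad/s²

τ = F R = (24.6)(0.486) = 11.96 N·m.
Newton's second law for rotation, τ = Iα, gives α = τ/I = 11.96/1.290 = 9.268 rad/s².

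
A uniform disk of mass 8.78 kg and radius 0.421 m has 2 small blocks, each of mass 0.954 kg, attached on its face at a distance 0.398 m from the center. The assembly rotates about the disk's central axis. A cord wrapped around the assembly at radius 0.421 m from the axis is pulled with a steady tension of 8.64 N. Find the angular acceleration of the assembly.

I_disk = ½MR² = ½(8.78)(0.421)² = 0.7781 kg·m².
I_blocks = 2·m·r² = 2(0.954)(0.398)² = 0.3022 kg·m².
Total I = 1.080 kg·m².
τ = F r = (8.64)(0.421) = 3.637 N·m.
α = τ/I = 3.637/1.080 = 3.367 rad/s².

α ≈ 3.37 rad/s²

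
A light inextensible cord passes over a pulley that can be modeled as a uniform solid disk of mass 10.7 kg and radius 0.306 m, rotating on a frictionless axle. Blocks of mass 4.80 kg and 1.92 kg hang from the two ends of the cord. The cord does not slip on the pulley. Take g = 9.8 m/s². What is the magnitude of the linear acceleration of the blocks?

I = ½MR² = (1/2)(10.7)(0.306)² = 0.5010 kg·m².
Heavier block: m₁g − T₁ = m₁a. Lighter block: T₂ − m₂g = m₂a.
Pulley: (T₁ − T₂)R = Iα = I(a/R), so T₁ − T₂ = (I/R²)a = (1/2)M_p a = 5.350·a.
Adding the three: (m₁ − m₂)g = (m₁ + m₂ + 5.350)a, so a = (4.80 − 1.92)(9.8)/(4.80 + 1.92 + 5.350) = 2.338 m/s².

a ≈ 2.34 m/s²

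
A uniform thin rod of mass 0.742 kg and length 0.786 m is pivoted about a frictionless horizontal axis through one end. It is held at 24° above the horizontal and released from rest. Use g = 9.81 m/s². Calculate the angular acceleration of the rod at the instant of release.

α ≈ 17.1 rad/s²

About the pivot, I = (1/3)ML² = (1/3)(0.742)(0.786)² = 0.1528 kg·m².
The weight acts at the center, a distance L/2 = 0.3930 m from the pivot; τ = Mg(L/2) cos 24° = 2.613 N·m.
α = τ/I = 2.613/0.1528 = 17.10 rad/s².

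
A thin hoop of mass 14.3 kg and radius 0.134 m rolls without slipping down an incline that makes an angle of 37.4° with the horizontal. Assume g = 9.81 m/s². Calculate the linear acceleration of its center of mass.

a ≈ 2.98 m/s²

Translation along the incline: Mg sinθ − f = Ma.
Rotation about the center: fR = Iα with I = MR². No-slip gives a = αR, so f = (I/R²)a = M a.
Substituting: Mg sinθ = (1 + 1.000)Ma, so a = g sinθ/(1 + 1.000) = (9.81) sin 37.4° / 2.000 = 2.979 m/s².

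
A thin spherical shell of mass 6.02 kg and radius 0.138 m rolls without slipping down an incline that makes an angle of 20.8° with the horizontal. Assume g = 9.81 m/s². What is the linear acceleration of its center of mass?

a ≈ 2.09 m/s²

Translation along the incline: Mg sinθ − f = Ma.
Rotation about the center: fR = Iα with I = (2/3)MR². No-slip gives a = αR, so f = (I/R²)a = (2/3)M a.
Substituting: Mg sinθ = (1 + 0.6667)Ma, so a = g sinθ/(1 + 0.6667) = (9.81) sin 20.8° / 1.667 = 2.090 m/s².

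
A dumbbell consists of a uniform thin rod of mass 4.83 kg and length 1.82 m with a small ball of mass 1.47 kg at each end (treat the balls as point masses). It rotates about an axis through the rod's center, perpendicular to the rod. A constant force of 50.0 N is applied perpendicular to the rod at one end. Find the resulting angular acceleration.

α ≈ 12.1 rad/s²

I_rod = (1/12)ML² = (1/12)(4.83)(1.82)² = 1.333 kg·m².
I_balls = 2·m·(L/2)² = 2(1.47)(0.9100)² = 2.435 kg·m².
Total I = 3.768 kg·m².
τ = F·(L/2) = (50.0)(0.910) = 45.50 N·m.
α = τ/I = 45.50/3.768 = 12.08 rad/s².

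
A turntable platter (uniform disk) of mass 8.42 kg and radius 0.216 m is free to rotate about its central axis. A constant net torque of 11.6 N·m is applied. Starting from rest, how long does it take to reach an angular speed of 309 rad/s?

t ≈ 5.23 s

I = ½MR² = (1/2)(8.42)(0.216)² = 0.1964 kg·m².
α = τ/I = 11.6/0.1964 = 59.06 rad/s².
ω = αt ⇒ t = ω/α = 309/59.06 = 5.232 s.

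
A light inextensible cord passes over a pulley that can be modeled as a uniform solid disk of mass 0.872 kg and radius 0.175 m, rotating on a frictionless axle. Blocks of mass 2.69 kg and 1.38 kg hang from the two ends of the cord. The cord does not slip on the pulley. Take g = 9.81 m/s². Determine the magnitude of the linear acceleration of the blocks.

I = ½MR² = (1/2)(0.872)(0.175)² = 0.01335 kg·m².
Heavier block: m₁g − T₁ = m₁a. Lighter block: T₂ − m₂g = m₂a.
Pulley: (T₁ − T₂)R = Iα = I(a/R), so T₁ − T₂ = (I/R²)a = (1/2)M_p a = 0.4360·a.
Adding the three: (m₁ − m₂)g = (m₁ + m₂ + 0.4360)a, so a = (2.69 − 1.38)(9.81)/(2.69 + 1.38 + 0.4360) = 2.852 m/s².

a ≈ 2.85 m/s²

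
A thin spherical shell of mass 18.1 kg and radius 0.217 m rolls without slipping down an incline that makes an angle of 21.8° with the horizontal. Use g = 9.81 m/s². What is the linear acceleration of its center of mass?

Translation along the incline: Mg sinθ − f = Ma.
Rotation about the center: fR = Iα with I = (2/3)MR². No-slip gives a = αR, so f = (I/R²)a = (2/3)M a.
Substituting: Mg sinθ = (1 + 0.6667)Ma, so a = g sinθ/(1 + 0.6667) = (9.81) sin 21.8° / 1.667 = 2.186 m/s².

a ≈ 2.19 m/s²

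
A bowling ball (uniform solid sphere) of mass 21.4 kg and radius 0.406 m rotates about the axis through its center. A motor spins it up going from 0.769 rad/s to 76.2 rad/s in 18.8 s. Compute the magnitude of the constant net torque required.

τ ≈ 5.66 N·m

I = (2/5)MR² = (2/5)(21.4)(0.406)² = 1.411 kg·m².
α = Δω/Δt = (76.2 − 0.769)/18.8 = 4.012 rad/s².
τ = Iα = (1.411)(4.012) = 5.661 N·m.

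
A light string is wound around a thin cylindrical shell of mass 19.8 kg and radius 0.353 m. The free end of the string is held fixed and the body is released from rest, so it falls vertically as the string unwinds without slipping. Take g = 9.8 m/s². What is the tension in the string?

T ≈ 97.0 N

Translation: Mg − T = Ma. Rotation about the center: TR = Iα with I = MR².
With a = αR: T = (I/R²)a = M a, so Mg = (1 + 1.000)Ma.
a = g/(1 + 1.000) = 9.8/2.000 = 4.900 m/s².
T = 1.000·M·a = (1.000)(19.8)(4.900) = 97.02 N.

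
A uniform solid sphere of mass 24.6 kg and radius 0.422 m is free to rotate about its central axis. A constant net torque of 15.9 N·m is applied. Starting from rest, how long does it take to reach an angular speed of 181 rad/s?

t ≈ 19.9 s

I = (2/5)MR² = (2/5)(24.6)(0.422)² = 1.752 kg·m².
α = τ/I = 15.9/1.752 = 9.074 rad/s².
ω = αt ⇒ t = ω/α = 181/9.074 = 19.95 s.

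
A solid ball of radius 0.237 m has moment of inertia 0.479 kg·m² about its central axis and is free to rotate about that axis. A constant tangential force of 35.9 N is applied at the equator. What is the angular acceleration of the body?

τ = F R = (35.9)(0.237) = 8.508 N·m.
From τ = Iα: α = 8.508/0.4790 = 17.76 rad/s².

α ≈ 17.8 rad/s²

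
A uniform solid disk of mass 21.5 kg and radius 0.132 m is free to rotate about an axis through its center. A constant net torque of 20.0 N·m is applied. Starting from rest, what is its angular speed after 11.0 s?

ω ≈ 1170 rad/s

I = ½MR² = (1/2)(21.5)(0.132)² = 0.1873 kg·m².
α = τ/I = 20.0/0.1873 = 106.8 rad/s².
ω = ω₀ + αt = 0 + (106.8)(11.0) = 1175 rad/s.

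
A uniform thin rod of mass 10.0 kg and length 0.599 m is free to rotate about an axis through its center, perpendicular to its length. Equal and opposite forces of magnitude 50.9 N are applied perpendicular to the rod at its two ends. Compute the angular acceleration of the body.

α ≈ 102 rad/s²

I = (1/12)ML² = (1/12)(10.0)(0.599)² = 0.2990 kg·m².
The couple gives τ = F·(L/2) + F·(L/2) = F L = (50.9)(0.599) = 30.49 N·m.
From τ = Iα: α = 30.49/0.2990 = 102.0 rad/s².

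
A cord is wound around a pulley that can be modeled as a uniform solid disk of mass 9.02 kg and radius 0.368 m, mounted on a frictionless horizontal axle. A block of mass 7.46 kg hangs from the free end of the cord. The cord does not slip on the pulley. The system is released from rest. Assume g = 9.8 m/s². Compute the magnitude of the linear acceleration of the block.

a ≈ 6.11 m/s²

I = ½MR² = (1/2)(9.02)(0.368)² = 0.6108 kg·m².
Block: mg − T = ma. Pulley: TR = Iα. No-slip: a = αR, so T = (I/R²)a = 4.510·a.
Then mg = (m + 4.510)a, so a = (7.46)(9.8)/(7.46 + 4.510) = 6.108 m/s².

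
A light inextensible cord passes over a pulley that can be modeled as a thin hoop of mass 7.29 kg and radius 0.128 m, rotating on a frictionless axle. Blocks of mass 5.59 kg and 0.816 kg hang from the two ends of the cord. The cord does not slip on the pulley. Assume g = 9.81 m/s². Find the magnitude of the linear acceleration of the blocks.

a ≈ 3.42 m/s²

I = MR² = (7.29)(0.128)² = 0.1194 kg·m².
Heavier block: m₁g − T₁ = m₁a. Lighter block: T₂ − m₂g = m₂a.
Pulley: (T₁ − T₂)R = Iα = I(a/R), so T₁ − T₂ = (I/R²)a = 1·M_p a = 7.290·a.
Adding the three: (m₁ − m₂)g = (m₁ + m₂ + 7.290)a, so a = (5.59 − 0.816)(9.81)/(5.59 + 0.816 + 7.290) = 3.419 m/s².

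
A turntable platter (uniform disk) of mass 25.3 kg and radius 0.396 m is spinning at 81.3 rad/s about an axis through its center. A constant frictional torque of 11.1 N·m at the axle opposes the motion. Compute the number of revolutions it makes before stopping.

I = ½MR² = (1/2)(25.3)(0.396)² = 1.984 kg·m².
The net torque has magnitude 11.1 N·m, opposing ω.
|α| = τ/I = 11.10/1.984 = 5.596 rad/s² (deceleration).
ω² = ω₀² − 2|α|θ with ω = 0 ⇒ θ = ω₀²/(2|α|) = 590.6 rad = 94.00 rev.

≈ 94.0 revolutions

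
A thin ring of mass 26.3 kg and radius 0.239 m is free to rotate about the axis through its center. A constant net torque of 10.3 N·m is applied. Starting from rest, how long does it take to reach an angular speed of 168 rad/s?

t ≈ 24.5 s

I = MR² = (26.3)(0.239)² = 1.502 kg·m².
α = τ/I = 10.3/1.502 = 6.856 rad/s².
ω = αt ⇒ t = ω/α = 168/6.856 = 24.50 s.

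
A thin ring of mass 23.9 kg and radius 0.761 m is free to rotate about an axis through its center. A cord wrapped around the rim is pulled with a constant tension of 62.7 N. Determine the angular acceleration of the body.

α ≈ 3.45 rad/s²

I = MR² = (23.9)(0.761)² = 13.84 kg·m².
τ = F R = (62.7)(0.761) = 47.71 N·m.
From τ = Iα: α = 47.71/13.84 = 3.447 rad/s².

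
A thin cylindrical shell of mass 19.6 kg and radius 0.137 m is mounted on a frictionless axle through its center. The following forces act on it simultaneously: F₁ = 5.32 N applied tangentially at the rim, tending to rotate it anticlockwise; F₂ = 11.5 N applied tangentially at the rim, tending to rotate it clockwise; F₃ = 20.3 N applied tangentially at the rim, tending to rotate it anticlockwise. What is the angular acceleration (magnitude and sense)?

I = MR² = (19.6)(0.137)² = 0.3679 kg·m².
Taking anticlockwise as positive: τ₁ = +(5.32)(0.137) = +0.7288 N·m; τ₂ = −(11.5)(0.137) = −1.576 N·m; τ₃ = +(20.3)(0.137) = +2.781 N·m.
Net torque τ = 1.934 N·m.
α = τ/I = 1.934/0.3679 = 5.258 rad/s².

α ≈ 5.26 rad/s², anticlockwise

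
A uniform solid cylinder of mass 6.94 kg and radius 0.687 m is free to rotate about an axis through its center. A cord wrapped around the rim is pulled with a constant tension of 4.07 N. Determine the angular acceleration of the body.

I = ½MR² = (1/2)(6.94)(0.687)² = 1.638 kg·m².
τ = F R = (4.07)(0.687) = 2.796 N·m.
Newton's second law for rotation, τ = Iα, gives α = τ/I = 2.796/1.638 = 1.707 rad/s².

α ≈ 1.71 rad/s²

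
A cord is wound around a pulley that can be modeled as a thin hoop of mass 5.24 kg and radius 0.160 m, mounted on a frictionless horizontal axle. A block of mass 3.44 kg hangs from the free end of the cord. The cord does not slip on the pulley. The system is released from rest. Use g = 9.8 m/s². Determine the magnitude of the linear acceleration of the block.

I = MR² = (5.24)(0.160)² = 0.1341 kg·m².
Block: mg − T = ma. Pulley: TR = Iα. No-slip: a = αR, so T = (I/R²)a = 5.240·a.
Then mg = (m + 5.240)a, so a = (3.44)(9.8)/(3.44 + 5.240) = 3.884 m/s².

a ≈ 3.88 m/s²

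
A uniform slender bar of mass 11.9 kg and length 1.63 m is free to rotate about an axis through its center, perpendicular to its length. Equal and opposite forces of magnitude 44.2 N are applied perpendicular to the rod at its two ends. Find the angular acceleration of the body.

I = (1/12)ML² = (1/12)(11.9)(1.63)² = 2.635 kg·m².
The couple gives τ = F·(L/2) + F·(L/2) = F L = (44.2)(1.63) = 72.05 N·m.
From τ = Iα: α = 72.05/2.635 = 27.34 rad/s².

α ≈ 27.3 rad/s²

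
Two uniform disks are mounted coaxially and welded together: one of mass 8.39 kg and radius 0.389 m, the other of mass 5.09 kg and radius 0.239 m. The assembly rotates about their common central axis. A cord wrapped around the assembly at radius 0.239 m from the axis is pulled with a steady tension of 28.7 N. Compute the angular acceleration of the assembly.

α ≈ 8.79 rad/s²

I = ½M₁R₁² + ½M₂R₂² = ½(8.39)(0.389)² + ½(5.09)(0.239)² = 0.7802 kg·m².
τ = F r = (28.7)(0.239) = 6.859 N·m.
α = τ/I = 6.859/0.7802 = 8.792 rad/s².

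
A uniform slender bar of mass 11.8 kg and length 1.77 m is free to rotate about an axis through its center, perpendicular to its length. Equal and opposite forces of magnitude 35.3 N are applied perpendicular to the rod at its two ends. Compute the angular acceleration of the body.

α ≈ 20.3 rad/s²

I = (1/12)ML² = (1/12)(11.8)(1.77)² = 3.081 kg·m².
The couple gives τ = F·(L/2) + F·(L/2) = F L = (35.3)(1.77) = 62.48 N·m.
From τ = Iα: α = 62.48/3.081 = 20.28 rad/s².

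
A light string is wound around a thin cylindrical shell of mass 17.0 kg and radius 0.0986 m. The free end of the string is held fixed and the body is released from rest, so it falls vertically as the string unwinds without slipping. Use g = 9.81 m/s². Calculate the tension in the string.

T ≈ 83.4 N

Translation: Mg − T = Ma. Rotation about the center: TR = Iα with I = MR².
With a = αR: T = (I/R²)a = M a, so Mg = (1 + 1.000)Ma.
a = g/(1 + 1.000) = 9.81/2.000 = 4.905 m/s².
T = 1.000·M·a = (1.000)(17.0)(4.905) = 83.39 N.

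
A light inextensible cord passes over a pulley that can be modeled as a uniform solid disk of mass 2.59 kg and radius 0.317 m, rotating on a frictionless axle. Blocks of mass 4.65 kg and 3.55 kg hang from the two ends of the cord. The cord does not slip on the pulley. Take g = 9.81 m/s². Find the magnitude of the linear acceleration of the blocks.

a ≈ 1.14 m/s²

I = ½MR² = (1/2)(2.59)(0.317)² = 0.1301 kg·m².
Heavier block: m₁g − T₁ = m₁a. Lighter block: T₂ − m₂g = m₂a.
Pulley: (T₁ − T₂)R = Iα = I(a/R), so T₁ − T₂ = (I/R²)a = (1/2)M_p a = 1.295·a.
Adding the three: (m₁ − m₂)g = (m₁ + m₂ + 1.295)a, so a = (4.65 − 3.55)(9.81)/(4.65 + 3.55 + 1.295) = 1.136 m/s².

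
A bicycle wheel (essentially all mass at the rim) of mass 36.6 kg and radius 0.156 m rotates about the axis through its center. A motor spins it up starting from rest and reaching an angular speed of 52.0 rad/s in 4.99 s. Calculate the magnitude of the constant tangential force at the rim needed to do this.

F ≈ 59.5 N

I = MR² = (36.6)(0.156)² = 0.8907 kg·m².
α = Δω/Δt = (52.0 − 0)/4.99 = 10.42 rad/s².
The required torque is τ = Iα = (0.8907)(10.42) = 9.282 N·m.
A tangential force at the rim gives τ = FR, so F = τ/R = 9.282/0.156 = 59.50 N.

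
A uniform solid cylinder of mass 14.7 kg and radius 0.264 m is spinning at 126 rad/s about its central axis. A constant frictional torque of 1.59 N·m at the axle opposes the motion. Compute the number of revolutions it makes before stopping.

I = ½MR² = (1/2)(14.7)(0.264)² = 0.5123 kg·m².
The net torque has magnitude 1.59 N·m, opposing ω.
|α| = τ/I = 1.590/0.5123 = 3.104 rad/s² (deceleration).
ω² = ω₀² − 2|α|θ with ω = 0 ⇒ θ = ω₀²/(2|α|) = 2557 rad = 407.0 rev.

≈ 407 revolutions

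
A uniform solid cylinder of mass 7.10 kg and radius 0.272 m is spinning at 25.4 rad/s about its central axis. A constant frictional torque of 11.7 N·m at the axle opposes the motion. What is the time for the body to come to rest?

I = ½MR² = (1/2)(7.10)(0.272)² = 0.2626 kg·m².
The net torque has magnitude 11.7 N·m, opposing ω.
|α| = τ/I = 11.70/0.2626 = 44.55 rad/s² (deceleration).
0 = ω₀ − |α|t ⇒ t = ω₀/|α| = 25.4/44.55 = 0.5702 s.

t ≈ 0.570 s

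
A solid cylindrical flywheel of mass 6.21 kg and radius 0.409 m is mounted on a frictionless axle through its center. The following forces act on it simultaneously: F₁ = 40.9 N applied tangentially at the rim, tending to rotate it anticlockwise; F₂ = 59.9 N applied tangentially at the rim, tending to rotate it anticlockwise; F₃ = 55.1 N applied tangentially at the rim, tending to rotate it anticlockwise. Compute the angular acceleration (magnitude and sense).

α ≈ 123 rad/s², anticlockwise

I = ½MR² = (1/2)(6.21)(0.409)² = 0.5194 kg·m².
Taking anticlockwise as positive: τ₁ = +(40.9)(0.409) = +16.73 N·m; τ₂ = +(59.9)(0.409) = +24.50 N·m; τ₃ = +(55.1)(0.409) = +22.54 N·m.
Net torque τ = 63.76 N·m.
α = τ/I = 63.76/0.5194 = 122.8 rad/s².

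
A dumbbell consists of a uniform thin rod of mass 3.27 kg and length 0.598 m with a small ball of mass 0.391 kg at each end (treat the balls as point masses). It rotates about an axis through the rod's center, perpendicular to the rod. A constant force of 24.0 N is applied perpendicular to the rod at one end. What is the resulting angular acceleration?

α ≈ 42.9 rad/s²

I_rod = (1/12)ML² = (1/12)(3.27)(0.598)² = 0.09745 kg·m².
I_balls = 2·m·(L/2)² = 2(0.391)(0.2990)² = 0.06991 kg·m².
Total I = 0.1674 kg·m².
τ = F·(L/2) = (24.0)(0.299) = 7.176 N·m.
α = τ/I = 7.176/0.1674 = 42.88 rad/s².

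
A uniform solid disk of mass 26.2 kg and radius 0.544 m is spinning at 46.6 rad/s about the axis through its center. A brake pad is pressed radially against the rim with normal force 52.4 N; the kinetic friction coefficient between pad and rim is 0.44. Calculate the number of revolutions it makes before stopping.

I = ½MR² = (1/2)(26.2)(0.544)² = 3.877 kg·m².
Friction force f = μN = (0.44)(52.4) = 23.06 N at the rim; torque magnitude τ = fR = 12.54 N·m, opposing ω.
|α| = τ/I = 12.54/3.877 = 3.235 rad/s² (deceleration).
ω² = ω₀² − 2|α|θ with ω = 0 ⇒ θ = ω₀²/(2|α|) = 335.6 rad = 53.41 rev.

≈ 53.4 revolutions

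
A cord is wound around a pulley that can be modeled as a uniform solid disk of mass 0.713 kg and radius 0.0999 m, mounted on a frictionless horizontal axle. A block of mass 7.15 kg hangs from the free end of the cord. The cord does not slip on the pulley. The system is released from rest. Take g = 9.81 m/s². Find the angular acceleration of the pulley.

α ≈ 93.5 rad/s²

I = ½MR² = (1/2)(0.713)(0.0999)² = 0.003558 kg·m².
Block: mg − T = ma. Pulley: TR = Iα. No-slip: a = αR, so T = (I/R²)a = 0.3565·a.
Then mg = (m + 0.3565)a, so a = (7.15)(9.81)/(7.15 + 0.3565) = 9.344 m/s².
α = a/R = 9.344/0.0999 = 93.53 rad/s².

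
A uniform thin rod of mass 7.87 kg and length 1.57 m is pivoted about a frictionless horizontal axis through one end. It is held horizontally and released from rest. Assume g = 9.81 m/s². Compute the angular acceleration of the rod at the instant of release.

About the pivot, I = (1/3)ML² = (1/3)(7.87)(1.57)² = 6.466 kg·m².
The weight acts at the center, a distance L/2 = 0.7850 m from the pivot; τ = Mg(L/2) = 60.61 N·m.
α = τ/I = 60.61/6.466 = 9.373 rad/s².

α ≈ 9.37 rad/s²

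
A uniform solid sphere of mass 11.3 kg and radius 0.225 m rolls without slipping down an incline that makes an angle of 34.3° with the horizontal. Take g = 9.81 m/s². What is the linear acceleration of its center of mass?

a ≈ 3.95 m/s²

Translation along the incline: Mg sinθ − f = Ma.
Rotation about the center: fR = Iα with I = (2/5)MR². No-slip gives a = αR, so f = (I/R²)a = (2/5)M a.
Substituting: Mg sinθ = (1 + 0.4000)Ma, so a = g sinθ/(1 + 0.4000) = (9.81) sin 34.3° / 1.400 = 3.949 m/s².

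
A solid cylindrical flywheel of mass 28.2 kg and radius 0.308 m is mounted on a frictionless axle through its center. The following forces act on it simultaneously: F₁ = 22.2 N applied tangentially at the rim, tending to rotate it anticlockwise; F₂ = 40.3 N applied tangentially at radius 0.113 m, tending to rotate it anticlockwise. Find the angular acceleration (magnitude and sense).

I = ½MR² = (1/2)(28.2)(0.308)² = 1.338 kg·m².
Taking anticlockwise as positive: τ₁ = +(22.2)(0.308) = +6.838 N·m; τ₂ = +(40.3)(0.113) = +4.554 N·m.
Net torque τ = 11.39 N·m.
α = τ/I = 11.39/1.338 = 8.516 rad/s².

α ≈ 8.52 rad/s², anticlockwise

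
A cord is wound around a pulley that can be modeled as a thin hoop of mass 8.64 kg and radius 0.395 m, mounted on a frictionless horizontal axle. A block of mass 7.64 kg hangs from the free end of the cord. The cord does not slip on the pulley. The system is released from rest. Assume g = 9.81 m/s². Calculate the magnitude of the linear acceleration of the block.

a ≈ 4.60 m/s²

I = MR² = (8.64)(0.395)² = 1.348 kg·m².
Block: mg − T = ma. Pulley: TR = Iα. No-slip: a = αR, so T = (I/R²)a = 8.640·a.
Then mg = (m + 8.640)a, so a = (7.64)(9.81)/(7.64 + 8.640) = 4.604 m/s².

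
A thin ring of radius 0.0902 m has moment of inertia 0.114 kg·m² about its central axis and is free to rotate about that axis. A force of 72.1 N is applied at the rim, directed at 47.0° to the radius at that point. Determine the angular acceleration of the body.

α ≈ 41.7 rad/s²

Only the tangential component produces torque: τ = F R sinθ = (72.1)(0.0902) sin 47.0° = 4.756 N·m.
Newton's second law for rotation, τ = Iα, gives α = τ/I = 4.756/0.1140 = 41.72 rad/s².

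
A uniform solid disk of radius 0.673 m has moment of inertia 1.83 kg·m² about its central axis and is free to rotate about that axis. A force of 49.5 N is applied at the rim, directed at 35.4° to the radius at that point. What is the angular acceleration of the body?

Only the tangential component produces torque: τ = F R sinθ = (49.5)(0.673) sin 35.4° = 19.30 N·m.
Newton's second law for rotation, τ = Iα, gives α = τ/I = 19.30/1.830 = 10.55 rad/s².

α ≈ 10.5 rad/s²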